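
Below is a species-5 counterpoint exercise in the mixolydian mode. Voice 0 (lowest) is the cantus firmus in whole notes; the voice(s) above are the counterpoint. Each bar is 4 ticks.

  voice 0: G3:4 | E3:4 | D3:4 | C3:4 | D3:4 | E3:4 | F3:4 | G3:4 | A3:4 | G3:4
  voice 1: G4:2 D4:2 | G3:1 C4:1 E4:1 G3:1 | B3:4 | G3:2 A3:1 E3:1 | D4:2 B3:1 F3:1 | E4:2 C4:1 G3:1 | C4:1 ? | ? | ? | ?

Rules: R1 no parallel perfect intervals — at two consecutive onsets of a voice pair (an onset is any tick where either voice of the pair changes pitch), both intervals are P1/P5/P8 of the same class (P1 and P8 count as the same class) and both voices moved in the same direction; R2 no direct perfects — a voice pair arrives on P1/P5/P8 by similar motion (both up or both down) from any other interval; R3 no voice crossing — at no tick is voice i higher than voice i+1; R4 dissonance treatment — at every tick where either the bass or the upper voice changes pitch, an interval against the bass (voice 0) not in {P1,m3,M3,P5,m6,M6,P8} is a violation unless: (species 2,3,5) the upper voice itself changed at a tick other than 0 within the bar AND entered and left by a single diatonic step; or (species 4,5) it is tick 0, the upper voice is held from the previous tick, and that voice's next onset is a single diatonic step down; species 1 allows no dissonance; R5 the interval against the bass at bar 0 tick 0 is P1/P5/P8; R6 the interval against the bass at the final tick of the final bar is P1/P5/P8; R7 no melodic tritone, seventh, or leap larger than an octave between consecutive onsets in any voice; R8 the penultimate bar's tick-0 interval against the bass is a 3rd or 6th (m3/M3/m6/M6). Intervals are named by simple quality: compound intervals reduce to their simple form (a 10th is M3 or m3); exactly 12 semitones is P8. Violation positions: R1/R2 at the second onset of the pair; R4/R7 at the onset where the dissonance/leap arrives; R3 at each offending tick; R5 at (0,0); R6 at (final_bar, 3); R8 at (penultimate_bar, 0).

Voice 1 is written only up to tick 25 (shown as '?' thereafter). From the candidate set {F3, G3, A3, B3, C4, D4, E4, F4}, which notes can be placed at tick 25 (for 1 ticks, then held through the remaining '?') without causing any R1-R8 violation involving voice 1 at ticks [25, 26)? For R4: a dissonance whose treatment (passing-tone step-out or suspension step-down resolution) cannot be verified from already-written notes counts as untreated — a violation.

{A3, C4, D4, F3, F4}

F3: legal
G3: violates R4
A3: legal
B3: violates R4
C4: legal
D4: legal
E4: violates R4
F4: legal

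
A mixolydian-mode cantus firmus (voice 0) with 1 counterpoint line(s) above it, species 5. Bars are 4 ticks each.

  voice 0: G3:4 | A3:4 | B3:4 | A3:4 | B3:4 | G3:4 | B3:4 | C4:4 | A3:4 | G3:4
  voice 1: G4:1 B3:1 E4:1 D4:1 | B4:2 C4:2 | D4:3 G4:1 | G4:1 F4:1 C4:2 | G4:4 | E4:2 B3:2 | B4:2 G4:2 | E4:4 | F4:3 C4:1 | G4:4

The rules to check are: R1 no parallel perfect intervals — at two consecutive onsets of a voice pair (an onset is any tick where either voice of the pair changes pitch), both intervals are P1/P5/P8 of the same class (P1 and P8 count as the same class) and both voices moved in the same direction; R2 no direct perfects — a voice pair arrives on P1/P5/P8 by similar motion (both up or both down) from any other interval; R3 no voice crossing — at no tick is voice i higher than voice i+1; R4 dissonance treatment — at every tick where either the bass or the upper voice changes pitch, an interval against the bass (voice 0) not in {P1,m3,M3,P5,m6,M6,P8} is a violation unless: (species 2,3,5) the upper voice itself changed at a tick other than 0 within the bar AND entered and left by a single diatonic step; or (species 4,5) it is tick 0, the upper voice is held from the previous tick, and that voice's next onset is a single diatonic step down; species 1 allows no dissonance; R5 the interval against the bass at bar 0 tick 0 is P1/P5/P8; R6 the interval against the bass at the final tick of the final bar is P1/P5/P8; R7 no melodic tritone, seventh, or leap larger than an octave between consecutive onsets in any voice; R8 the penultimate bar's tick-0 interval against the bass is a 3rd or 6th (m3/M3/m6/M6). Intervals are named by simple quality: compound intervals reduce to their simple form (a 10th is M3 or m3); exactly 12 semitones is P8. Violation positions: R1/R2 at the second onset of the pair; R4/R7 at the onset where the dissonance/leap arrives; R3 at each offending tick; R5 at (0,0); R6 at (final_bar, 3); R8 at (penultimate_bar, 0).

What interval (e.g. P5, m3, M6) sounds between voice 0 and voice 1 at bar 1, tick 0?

M2

voice 0=A3 voice 1=B4 -> M2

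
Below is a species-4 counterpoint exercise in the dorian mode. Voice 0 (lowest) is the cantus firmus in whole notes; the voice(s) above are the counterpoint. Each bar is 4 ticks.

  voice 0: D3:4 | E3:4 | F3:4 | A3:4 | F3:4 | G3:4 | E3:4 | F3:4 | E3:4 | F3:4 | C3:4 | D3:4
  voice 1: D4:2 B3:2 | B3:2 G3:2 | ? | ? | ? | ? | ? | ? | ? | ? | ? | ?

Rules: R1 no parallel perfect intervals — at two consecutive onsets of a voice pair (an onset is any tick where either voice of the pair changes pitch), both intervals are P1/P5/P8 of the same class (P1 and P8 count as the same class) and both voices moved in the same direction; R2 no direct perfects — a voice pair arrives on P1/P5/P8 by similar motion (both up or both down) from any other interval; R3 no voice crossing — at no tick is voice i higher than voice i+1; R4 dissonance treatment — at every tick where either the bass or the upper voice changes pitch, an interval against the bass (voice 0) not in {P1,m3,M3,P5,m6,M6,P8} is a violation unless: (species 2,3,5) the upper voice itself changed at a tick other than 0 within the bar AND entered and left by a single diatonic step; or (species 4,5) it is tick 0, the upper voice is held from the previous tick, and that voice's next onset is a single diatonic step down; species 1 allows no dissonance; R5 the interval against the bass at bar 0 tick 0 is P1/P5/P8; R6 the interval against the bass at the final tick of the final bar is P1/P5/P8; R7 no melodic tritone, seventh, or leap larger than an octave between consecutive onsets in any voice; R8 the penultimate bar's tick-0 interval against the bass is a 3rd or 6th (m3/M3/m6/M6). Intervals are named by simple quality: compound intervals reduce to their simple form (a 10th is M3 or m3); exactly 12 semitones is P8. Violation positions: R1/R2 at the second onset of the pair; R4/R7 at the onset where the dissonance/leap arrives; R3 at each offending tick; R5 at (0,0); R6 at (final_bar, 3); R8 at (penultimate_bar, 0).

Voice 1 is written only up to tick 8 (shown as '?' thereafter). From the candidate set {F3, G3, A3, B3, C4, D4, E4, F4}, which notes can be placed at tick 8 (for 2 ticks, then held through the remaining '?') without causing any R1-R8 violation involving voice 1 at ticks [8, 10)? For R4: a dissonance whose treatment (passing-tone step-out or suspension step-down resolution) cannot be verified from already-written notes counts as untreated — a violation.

{A3, D4, F3}

F3: legal
G3: violates R4
A3: legal
B3: violates R4
C4: violates R2
D4: legal
E4: violates R4
F4: violates R2,R7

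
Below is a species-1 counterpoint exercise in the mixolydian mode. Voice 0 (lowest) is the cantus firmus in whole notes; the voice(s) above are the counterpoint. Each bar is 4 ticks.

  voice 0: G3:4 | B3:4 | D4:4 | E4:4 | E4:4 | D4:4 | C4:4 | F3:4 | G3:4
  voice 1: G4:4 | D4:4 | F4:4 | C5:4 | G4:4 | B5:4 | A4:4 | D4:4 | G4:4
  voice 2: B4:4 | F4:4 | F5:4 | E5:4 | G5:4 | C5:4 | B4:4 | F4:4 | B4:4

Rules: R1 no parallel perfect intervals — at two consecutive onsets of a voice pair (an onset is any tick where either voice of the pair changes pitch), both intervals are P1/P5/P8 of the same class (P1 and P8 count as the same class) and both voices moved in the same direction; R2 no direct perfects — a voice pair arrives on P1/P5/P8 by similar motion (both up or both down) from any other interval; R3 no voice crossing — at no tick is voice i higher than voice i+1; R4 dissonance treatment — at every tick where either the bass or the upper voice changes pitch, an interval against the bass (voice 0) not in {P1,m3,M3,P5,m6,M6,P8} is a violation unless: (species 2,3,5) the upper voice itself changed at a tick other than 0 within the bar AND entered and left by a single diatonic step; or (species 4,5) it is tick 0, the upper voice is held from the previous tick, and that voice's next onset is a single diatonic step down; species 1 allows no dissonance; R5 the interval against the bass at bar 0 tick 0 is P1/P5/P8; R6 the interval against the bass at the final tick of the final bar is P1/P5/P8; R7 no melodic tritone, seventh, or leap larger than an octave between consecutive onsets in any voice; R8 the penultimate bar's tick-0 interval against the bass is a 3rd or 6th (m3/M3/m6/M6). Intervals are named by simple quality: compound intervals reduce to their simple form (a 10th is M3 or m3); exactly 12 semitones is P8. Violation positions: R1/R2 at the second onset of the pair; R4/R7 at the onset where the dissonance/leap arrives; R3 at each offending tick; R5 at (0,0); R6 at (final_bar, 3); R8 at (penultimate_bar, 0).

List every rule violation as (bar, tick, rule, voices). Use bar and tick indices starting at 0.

bar 0: v0=G3 v1=G4 v2=B4 downbeat M3
bar 1: v0=B3 v1=D4 v2=F4 downbeat TT
bar 2: v0=D4 v1=F4 v2=F5 downbeat m3
bar 3: v0=E4 v1=C5 v2=E5 downbeat P8
bar 4: v0=E4 v1=G4 v2=G5 downbeat m3
bar 5: v0=D4 v1=B5 v2=C5 downbeat m7
bar 6: v0=C4 v1=A4 v2=B4 downbeat M7
bar 7: v0=F3 v1=D4 v2=F4 downbeat P8
bar 8: v0=G3 v1=G4 v2=B4 downbeat M3
  -> R5 @ bar 0 tick 0 v(0, 2): opens on M3
  -> R4 @ bar 1 tick 0 v(0, 2): B3/F4 TT untreated
  -> R7 @ bar 1 tick 0 v(2,): B4->F4 leap 6st
  -> R2 @ bar 2 tick 0 v(1, 2): D4/F4 m3 -> F4/F5 P8 similar
  -> R3 @ bar 5 tick 0 v(1, 2): B5 above C5
  -> R4 @ bar 5 tick 0 v(0, 2): D4/C5 m7 untreated
  -> R7 @ bar 5 tick 0 v(1,): G4->B5 leap 16st
  -> R3 @ bar 5 tick 1 v(1, 2): B5 above C5
  -> R3 @ bar 5 tick 2 v(1, 2): B5 above C5
  -> R3 @ bar 5 tick 3 v(1, 2): B5 above C5
  -> R4 @ bar 6 tick 0 v(0, 2): C4/B4 M7 untreated
  -> R7 @ bar 6 tick 0 v(1,): B5->A4 leap 14st
  -> R2 @ bar 7 tick 0 v(0, 2): C4/B4 M7 -> F3/F4 P8 similar
  -> R7 @ bar 7 tick 0 v(2,): B4->F4 leap 6st
  -> R8 @ bar 7 tick 0 v(0, 2): penult P8 not 3rd/6th
  -> R2 @ bar 8 tick 0 v(0, 1): F3/D4 M6 -> G3/G4 P8 similar
  -> R7 @ bar 8 tick 0 v(2,): F4->B4 leap 6st
  -> R6 @ bar 8 tick 3 v(0, 2): closes on M3

(0, 0, R5, (0, 2))
(1, 0, R4, (0, 2))
(1, 0, R7, (2,))
(2, 0, R2, (1, 2))
(5, 0, R3, (1, 2))
(5, 0, R4, (0, 2))
(5, 0, R7, (1,))
(5, 1, R3, (1, 2))
(5, 2, R3, (1, 2))
(5, 3, R3, (1, 2))
(6, 0, R4, (0, 2))
(6, 0, R7, (1,))
(7, 0, R2, (0, 2))
(7, 0, R7, (2,))
(7, 0, R8, (0, 2))
(8, 0, R2, (0, 1))
(8, 0, R7, (2,))
(8, 3, R6, (0, 2))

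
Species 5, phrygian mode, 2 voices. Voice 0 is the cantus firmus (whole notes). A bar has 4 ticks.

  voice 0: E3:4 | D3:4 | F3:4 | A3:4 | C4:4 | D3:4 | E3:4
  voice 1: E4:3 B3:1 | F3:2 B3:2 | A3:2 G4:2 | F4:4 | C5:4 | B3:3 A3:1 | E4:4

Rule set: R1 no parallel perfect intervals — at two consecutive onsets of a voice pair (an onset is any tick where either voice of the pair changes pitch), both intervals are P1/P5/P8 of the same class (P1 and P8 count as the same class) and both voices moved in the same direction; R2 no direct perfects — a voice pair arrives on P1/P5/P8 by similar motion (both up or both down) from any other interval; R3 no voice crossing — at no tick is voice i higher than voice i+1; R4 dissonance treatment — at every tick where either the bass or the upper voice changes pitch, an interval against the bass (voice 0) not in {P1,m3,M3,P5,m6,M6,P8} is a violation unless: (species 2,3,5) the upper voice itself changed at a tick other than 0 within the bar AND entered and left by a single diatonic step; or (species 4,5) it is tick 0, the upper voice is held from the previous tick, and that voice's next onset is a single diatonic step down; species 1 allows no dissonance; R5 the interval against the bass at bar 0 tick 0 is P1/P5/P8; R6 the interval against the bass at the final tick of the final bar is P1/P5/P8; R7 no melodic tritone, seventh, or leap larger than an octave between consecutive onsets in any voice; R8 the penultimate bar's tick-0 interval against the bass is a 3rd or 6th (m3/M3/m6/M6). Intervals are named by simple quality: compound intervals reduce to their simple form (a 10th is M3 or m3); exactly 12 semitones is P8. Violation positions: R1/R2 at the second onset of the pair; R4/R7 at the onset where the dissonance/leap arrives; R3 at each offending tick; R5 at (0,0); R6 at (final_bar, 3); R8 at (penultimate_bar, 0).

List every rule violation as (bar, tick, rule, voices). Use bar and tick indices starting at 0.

bar 0: v0=E3 v1=E4 downbeat P8
bar 1: v0=D3 v1=F3 downbeat m3
bar 2: v0=F3 v1=A3 downbeat M3
bar 3: v0=A3 v1=F4 downbeat m6
bar 4: v0=C4 v1=C5 downbeat P8
bar 5: v0=D3 v1=B3 downbeat M6
bar 6: v0=E3 v1=E4 downbeat P8
  -> R7 @ bar 1 tick 0 v(1,): B3->F3 leap 6st
  -> R7 @ bar 1 tick 2 v(1,): F3->B3 leap 6st
  -> R4 @ bar 2 tick 2 v(0, 1): F3/G4 M2 untreated
  -> R7 @ bar 2 tick 2 v(1,): A3->G4 leap 10st
  -> R2 @ bar 4 tick 0 v(0, 1): A3/F4 m6 -> C4/C5 P8 similar
  -> R7 @ bar 5 tick 0 v(0,): C4->D3 leap 10st
  -> R7 @ bar 5 tick 0 v(1,): C5->B3 leap 13st
  -> R2 @ bar 6 tick 0 v(0, 1): D3/A3 P5 -> E3/E4 P8 similar

(1, 0, R7, (1,))
(1, 2, R7, (1,))
(2, 2, R4, (0, 1))
(2, 2, R7, (1,))
(4, 0, R2, (0, 1))
(5, 0, R7, (0,))
(5, 0, R7, (1,))
(6, 0, R2, (0, 1))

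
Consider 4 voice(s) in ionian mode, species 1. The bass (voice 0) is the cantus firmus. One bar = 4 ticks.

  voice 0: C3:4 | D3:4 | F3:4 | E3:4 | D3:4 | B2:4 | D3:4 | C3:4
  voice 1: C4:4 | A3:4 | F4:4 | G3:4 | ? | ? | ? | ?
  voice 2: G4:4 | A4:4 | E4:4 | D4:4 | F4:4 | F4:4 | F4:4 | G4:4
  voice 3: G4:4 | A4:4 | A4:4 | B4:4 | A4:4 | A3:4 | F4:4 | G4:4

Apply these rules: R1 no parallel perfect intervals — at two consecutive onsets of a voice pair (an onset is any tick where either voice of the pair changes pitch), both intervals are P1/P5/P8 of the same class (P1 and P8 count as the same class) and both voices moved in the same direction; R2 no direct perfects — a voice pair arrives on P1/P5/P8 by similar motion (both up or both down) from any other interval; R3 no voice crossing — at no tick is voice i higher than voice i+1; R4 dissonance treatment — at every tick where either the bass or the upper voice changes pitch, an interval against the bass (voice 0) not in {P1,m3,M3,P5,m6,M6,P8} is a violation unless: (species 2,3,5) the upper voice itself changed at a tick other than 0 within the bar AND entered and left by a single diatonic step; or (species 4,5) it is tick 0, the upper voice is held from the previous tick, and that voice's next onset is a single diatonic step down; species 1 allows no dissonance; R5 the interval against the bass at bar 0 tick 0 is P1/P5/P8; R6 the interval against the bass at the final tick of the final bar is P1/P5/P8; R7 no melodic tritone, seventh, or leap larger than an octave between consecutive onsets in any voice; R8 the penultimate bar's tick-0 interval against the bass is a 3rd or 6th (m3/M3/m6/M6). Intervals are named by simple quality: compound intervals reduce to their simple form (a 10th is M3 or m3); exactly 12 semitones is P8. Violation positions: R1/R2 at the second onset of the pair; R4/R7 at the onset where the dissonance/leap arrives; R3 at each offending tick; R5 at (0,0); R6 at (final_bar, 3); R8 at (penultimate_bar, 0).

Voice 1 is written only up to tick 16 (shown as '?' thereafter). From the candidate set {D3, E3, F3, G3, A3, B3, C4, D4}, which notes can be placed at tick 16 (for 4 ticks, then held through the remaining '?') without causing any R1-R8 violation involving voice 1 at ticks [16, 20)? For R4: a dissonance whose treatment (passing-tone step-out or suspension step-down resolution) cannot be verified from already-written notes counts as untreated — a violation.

D3: violates R2
E3: violates R4
F3: legal
G3: violates R4
A3: legal
B3: legal
C4: violates R4
D4: legal

{A3, B3, D4, F3}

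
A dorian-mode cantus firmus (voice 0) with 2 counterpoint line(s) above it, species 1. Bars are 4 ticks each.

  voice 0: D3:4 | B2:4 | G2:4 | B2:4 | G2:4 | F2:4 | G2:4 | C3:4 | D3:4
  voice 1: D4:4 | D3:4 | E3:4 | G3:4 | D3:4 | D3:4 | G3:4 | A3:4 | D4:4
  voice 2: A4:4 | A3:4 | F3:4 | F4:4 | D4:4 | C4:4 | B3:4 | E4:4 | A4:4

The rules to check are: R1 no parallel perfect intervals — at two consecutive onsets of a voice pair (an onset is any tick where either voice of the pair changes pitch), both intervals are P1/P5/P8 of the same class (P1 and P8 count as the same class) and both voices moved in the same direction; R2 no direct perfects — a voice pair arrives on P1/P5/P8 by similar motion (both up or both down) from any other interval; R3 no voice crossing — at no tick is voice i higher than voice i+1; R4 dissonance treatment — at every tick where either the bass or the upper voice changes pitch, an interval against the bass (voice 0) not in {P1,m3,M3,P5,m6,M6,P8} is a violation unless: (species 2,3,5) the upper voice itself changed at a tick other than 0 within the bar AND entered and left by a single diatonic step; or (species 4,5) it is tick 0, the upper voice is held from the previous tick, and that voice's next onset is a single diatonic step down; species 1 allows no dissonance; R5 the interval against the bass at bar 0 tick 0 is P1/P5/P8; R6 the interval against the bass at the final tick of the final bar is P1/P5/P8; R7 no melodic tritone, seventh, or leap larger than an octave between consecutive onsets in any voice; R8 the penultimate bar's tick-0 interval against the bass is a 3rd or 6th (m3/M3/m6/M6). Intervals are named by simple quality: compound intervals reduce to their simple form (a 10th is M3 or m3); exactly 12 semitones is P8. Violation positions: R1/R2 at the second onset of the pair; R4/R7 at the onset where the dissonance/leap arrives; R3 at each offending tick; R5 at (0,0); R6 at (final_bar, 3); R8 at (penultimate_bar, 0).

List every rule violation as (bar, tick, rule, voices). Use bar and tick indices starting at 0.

(1, 0, R1, (1, 2))
(1, 0, R4, (0, 2))
(2, 0, R4, (0, 2))
(3, 0, R4, (0, 2))
(4, 0, R2, (0, 1))
(4, 0, R2, (0, 2))
(4, 0, R2, (1, 2))
(5, 0, R1, (0, 2))
(6, 0, R2, (0, 1))
(7, 0, R2, (1, 2))
(8, 0, R1, (1, 2))
(8, 0, R2, (0, 1))
(8, 0, R2, (0, 2))

bar 0: v0=D3 v1=D4 v2=A4 downbeat P5
bar 1: v0=B2 v1=D3 v2=A3 downbeat m7
bar 2: v0=G2 v1=E3 v2=F3 downbeat m7
bar 3: v0=B2 v1=G3 v2=F4 downbeat TT
bar 4: v0=G2 v1=D3 v2=D4 downbeat P5
bar 5: v0=F2 v1=D3 v2=C4 downbeat P5
bar 6: v0=G2 v1=G3 v2=B3 downbeat M3
bar 7: v0=C3 v1=A3 v2=E4 downbeat M3
bar 8: v0=D3 v1=D4 v2=A4 downbeat P5
  -> R1 @ bar 1 tick 0 v(1, 2): D4/A4 P5 -> D3/A3 P5 similar
  -> R4 @ bar 1 tick 0 v(0, 2): B2/A3 m7 untreated
  -> R4 @ bar 2 tick 0 v(0, 2): G2/F3 m7 untreated
  -> R4 @ bar 3 tick 0 v(0, 2): B2/F4 TT untreated
  -> R2 @ bar 4 tick 0 v(0, 1): B2/G3 m6 -> G2/D3 P5 similar
  -> R2 @ bar 4 tick 0 v(0, 2): B2/F4 TT -> G2/D4 P5 similar
  -> R2 @ bar 4 tick 0 v(1, 2): G3/F4 m7 -> D3/D4 P8 similar
  -> R1 @ bar 5 tick 0 v(0, 2): G2/D4 P5 -> F2/C4 P5 similar
  -> R2 @ bar 6 tick 0 v(0, 1): F2/D3 M6 -> G2/G3 P8 similar
  -> R2 @ bar 7 tick 0 v(1, 2): G3/B3 M3 -> A3/E4 P5 similar
  -> R1 @ bar 8 tick 0 v(1, 2): A3/E4 P5 -> D4/A4 P5 similar
  -> R2 @ bar 8 tick 0 v(0, 1): C3/A3 M6 -> D3/D4 P8 similar
  -> R2 @ bar 8 tick 0 v(0, 2): C3/E4 M3 -> D3/A4 P5 similar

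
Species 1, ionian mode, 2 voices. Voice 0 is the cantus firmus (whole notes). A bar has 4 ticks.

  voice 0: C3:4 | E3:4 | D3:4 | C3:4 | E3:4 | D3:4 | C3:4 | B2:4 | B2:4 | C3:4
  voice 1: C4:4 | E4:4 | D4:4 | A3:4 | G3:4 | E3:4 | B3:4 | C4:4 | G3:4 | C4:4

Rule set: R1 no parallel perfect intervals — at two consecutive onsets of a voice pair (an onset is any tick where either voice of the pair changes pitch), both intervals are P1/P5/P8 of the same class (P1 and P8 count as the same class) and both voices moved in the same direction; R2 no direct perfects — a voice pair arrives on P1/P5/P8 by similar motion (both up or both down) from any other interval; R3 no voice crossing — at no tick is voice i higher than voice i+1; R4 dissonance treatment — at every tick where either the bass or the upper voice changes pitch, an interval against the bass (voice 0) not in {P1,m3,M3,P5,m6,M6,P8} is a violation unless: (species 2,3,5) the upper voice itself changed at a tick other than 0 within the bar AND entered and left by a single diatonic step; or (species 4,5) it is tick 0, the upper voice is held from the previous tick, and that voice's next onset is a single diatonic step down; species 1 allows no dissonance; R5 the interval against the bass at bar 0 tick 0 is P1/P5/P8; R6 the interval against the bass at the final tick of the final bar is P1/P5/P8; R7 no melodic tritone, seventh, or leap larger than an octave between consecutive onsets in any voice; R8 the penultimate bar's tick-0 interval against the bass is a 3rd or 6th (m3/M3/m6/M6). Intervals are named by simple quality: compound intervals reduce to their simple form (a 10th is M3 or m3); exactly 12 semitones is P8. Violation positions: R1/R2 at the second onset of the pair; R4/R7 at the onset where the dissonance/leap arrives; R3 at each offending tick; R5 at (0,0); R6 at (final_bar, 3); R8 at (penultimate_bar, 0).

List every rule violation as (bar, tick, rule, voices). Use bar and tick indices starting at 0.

bar 0: v0=C3 v1=C4 downbeat P8
bar 1: v0=E3 v1=E4 downbeat P8
bar 2: v0=D3 v1=D4 downbeat P8
bar 3: v0=C3 v1=A3 downbeat M6
bar 4: v0=E3 v1=G3 downbeat m3
bar 5: v0=D3 v1=E3 downbeat M2
bar 6: v0=C3 v1=B3 downbeat M7
bar 7: v0=B2 v1=C4 downbeat m2
bar 8: v0=B2 v1=G3 downbeat m6
bar 9: v0=C3 v1=C4 downbeat P8
  -> R1 @ bar 1 tick 0 v(0, 1): C3/C4 P8 -> E3/E4 P8 similar
  -> R1 @ bar 2 tick 0 v(0, 1): E3/E4 P8 -> D3/D4 P8 similar
  -> R4 @ bar 5 tick 0 v(0, 1): D3/E3 M2 untreated
  -> R4 @ bar 6 tick 0 v(0, 1): C3/B3 M7 untreated
  -> R4 @ bar 7 tick 0 v(0, 1): B2/C4 m2 untreated
  -> R2 @ bar 9 tick 0 v(0, 1): B2/G3 m6 -> C3/C4 P8 similar

(1, 0, R1, (0, 1))
(2, 0, R1, (0, 1))
(5, 0, R4, (0, 1))
(6, 0, R4, (0, 1))
(7, 0, R4, (0, 1))
(9, 0, R2, (0, 1))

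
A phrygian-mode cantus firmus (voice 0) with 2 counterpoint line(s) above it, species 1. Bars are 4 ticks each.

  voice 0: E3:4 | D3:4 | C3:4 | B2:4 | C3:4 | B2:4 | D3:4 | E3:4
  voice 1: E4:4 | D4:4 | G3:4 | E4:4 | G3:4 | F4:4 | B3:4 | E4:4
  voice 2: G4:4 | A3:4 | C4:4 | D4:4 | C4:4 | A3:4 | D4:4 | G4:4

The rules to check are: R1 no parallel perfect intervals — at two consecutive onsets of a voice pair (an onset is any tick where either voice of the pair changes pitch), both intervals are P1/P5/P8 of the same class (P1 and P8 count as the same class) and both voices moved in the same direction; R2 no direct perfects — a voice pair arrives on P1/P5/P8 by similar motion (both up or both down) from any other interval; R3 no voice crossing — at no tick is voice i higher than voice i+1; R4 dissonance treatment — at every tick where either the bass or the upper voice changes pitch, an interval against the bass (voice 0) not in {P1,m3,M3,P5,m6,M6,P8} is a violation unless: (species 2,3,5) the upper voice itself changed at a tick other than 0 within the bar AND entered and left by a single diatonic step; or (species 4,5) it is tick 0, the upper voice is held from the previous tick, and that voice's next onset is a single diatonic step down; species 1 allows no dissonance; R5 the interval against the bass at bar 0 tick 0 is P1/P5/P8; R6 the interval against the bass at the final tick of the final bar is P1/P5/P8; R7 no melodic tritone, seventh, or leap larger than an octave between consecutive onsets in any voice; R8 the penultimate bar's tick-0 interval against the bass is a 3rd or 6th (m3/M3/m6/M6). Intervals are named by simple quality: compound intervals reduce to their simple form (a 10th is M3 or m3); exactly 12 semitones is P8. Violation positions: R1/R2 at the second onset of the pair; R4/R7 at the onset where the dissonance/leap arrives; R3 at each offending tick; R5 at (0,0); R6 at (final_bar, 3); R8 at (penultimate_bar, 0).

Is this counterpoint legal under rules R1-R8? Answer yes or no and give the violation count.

No (26 violations)

bar 0: v0=E3 v1=E4 v2=G4 (m3)
bar 1: v0=D3 v1=D4 v2=A3 (P5)
bar 2: v0=C3 v1=G3 v2=C4 (P8)
bar 3: v0=B2 v1=E4 v2=D4 (m3)
bar 4: v0=C3 v1=G3 v2=C4 (P8)
bar 5: v0=B2 v1=F4 v2=A3 (m7)
bar 6: v0=D3 v1=B3 v2=D4 (P8)
bar 7: v0=E3 v1=E4 v2=G4 (m3)
  R5 @ bar0.0: opens on m3
  R1 @ bar1.0: E3/E4 P8 -> D3/D4 P8 similar
  R2 @ bar1.0: E3/G4 m3 -> D3/A3 P5 similar
  R3 @ bar1.0: D4 above A3
  R7 @ bar1.0: G4->A3 leap 10st
  R3 @ bar1.1: D4 above A3
  R3 @ bar1.2: D4 above A3
  R3 @ bar1.3: D4 above A3
  R2 @ bar2.0: D3/D4 P8 -> C3/G3 P5 similar
  R3 @ bar3.0: E4 above D4
  R4 @ bar3.0: B2/E4 P4 untreated
  R3 @ bar3.1: E4 above D4
  R3 @ bar3.2: E4 above D4
  R3 @ bar3.3: E4 above D4
  R3 @ bar5.0: F4 above A3
  R4 @ bar5.0: B2/F4 TT untreated
  R4 @ bar5.0: B2/A3 m7 untreated
  R7 @ bar5.0: G3->F4 leap 10st
  R3 @ bar5.1: F4 above A3
  R3 @ bar5.2: F4 above A3
  R3 @ bar5.3: F4 above A3
  R2 @ bar6.0: B2/A3 m7 -> D3/D4 P8 similar
  R7 @ bar6.0: F4->B3 leap 6st
  R8 @ bar6.0: penult P8 not 3rd/6th
  R2 @ bar7.0: D3/B3 M6 -> E3/E4 P8 similar
  R6 @ bar7.3: closes on m3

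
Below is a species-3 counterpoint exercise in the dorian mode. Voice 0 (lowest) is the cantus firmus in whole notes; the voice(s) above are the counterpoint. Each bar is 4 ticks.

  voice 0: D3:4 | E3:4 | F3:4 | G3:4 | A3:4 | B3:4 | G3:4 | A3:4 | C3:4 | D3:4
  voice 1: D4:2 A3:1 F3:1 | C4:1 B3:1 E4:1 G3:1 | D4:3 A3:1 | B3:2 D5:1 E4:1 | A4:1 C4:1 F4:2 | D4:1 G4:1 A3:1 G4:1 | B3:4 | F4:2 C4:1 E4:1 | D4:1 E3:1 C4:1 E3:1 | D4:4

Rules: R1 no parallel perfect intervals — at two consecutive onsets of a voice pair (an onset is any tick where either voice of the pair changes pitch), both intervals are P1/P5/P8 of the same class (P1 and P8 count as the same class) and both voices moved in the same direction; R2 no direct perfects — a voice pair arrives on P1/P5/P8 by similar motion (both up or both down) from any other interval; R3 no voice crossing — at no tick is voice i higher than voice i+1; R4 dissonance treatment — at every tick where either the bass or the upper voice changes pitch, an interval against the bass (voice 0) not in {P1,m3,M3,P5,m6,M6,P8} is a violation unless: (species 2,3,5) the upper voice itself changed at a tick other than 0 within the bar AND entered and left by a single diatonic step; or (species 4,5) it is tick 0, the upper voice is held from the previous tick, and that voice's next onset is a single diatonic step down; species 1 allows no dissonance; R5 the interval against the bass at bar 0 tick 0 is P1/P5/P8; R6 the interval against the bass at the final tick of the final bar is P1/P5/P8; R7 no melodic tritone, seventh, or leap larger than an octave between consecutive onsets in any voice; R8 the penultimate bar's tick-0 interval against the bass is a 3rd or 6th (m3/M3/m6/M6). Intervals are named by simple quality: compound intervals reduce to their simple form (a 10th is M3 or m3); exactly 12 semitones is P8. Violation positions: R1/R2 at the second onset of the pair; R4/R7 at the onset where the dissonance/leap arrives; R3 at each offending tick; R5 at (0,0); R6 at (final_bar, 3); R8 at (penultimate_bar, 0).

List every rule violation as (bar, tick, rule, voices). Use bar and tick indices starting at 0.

bar 0: v0=D3 v1=D4 downbeat P8
bar 1: v0=E3 v1=C4 downbeat m6
bar 2: v0=F3 v1=D4 downbeat M6
bar 3: v0=G3 v1=B3 downbeat M3
bar 4: v0=A3 v1=A4 downbeat P8
bar 5: v0=B3 v1=D4 downbeat m3
bar 6: v0=G3 v1=B3 downbeat M3
bar 7: v0=A3 v1=F4 downbeat m6
bar 8: v0=C3 v1=D4 downbeat M2
bar 9: v0=D3 v1=D4 downbeat P8
  -> R7 @ bar 3 tick 2 v(1,): B3->D5 leap 15st
  -> R7 @ bar 3 tick 3 v(1,): D5->E4 leap 10st
  -> R2 @ bar 4 tick 0 v(0, 1): G3/E4 M6 -> A3/A4 P8 similar
  -> R3 @ bar 5 tick 2 v(0, 1): B3 above A3
  -> R4 @ bar 5 tick 2 v(0, 1): B3/A3 M2 untreated
  -> R7 @ bar 5 tick 2 v(1,): G4->A3 leap 10st
  -> R7 @ bar 5 tick 3 v(1,): A3->G4 leap 10st
  -> R7 @ bar 7 tick 0 v(1,): B3->F4 leap 6st
  -> R4 @ bar 8 tick 0 v(0, 1): C3/D4 M2 untreated
  -> R8 @ bar 8 tick 0 v(0, 1): penult M2 not 3rd/6th
  -> R7 @ bar 8 tick 1 v(1,): D4->E3 leap 10st
  -> R2 @ bar 9 tick 0 v(0, 1): C3/E3 M3 -> D3/D4 P8 similar
  -> R7 @ bar 9 tick 0 v(1,): E3->D4 leap 10st

(3, 2, R7, (1,))
(3, 3, R7, (1,))
(4, 0, R2, (0, 1))
(5, 2, R3, (0, 1))
(5, 2, R4, (0, 1))
(5, 2, R7, (1,))
(5, 3, R7, (1,))
(7, 0, R7, (1,))
(8, 0, R4, (0, 1))
(8, 0, R8, (0, 1))
(8, 1, R7, (1,))
(9, 0, R2, (0, 1))
(9, 0, R7, (1,))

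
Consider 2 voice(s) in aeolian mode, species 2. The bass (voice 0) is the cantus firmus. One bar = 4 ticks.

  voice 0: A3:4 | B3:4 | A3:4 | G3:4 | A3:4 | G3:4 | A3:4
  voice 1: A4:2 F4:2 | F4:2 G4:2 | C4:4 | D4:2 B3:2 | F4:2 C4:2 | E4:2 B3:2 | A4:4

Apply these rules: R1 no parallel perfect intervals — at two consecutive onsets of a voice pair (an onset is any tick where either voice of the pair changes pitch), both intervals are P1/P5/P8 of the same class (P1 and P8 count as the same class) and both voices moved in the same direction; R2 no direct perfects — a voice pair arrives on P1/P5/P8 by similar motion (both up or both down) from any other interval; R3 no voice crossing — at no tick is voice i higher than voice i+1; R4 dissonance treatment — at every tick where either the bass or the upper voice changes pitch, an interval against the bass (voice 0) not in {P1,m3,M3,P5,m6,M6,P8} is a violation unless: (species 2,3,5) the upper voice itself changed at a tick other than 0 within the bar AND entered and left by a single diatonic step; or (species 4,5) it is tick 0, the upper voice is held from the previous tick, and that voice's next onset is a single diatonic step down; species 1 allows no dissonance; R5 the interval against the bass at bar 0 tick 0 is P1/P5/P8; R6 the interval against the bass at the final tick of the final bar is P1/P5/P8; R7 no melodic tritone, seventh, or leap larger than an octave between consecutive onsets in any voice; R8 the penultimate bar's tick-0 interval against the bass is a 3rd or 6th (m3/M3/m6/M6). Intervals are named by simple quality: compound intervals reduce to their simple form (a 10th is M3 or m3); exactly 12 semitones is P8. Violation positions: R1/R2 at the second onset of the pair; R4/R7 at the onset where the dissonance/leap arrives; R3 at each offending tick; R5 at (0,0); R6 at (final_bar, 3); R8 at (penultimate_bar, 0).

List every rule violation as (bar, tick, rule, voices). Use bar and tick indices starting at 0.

(1, 0, R4, (0, 1))
(4, 0, R7, (1,))
(6, 0, R2, (0, 1))
(6, 0, R7, (1,))

bar 0: v0=A3 v1=A4 downbeat P8
bar 1: v0=B3 v1=F4 downbeat TT
bar 2: v0=A3 v1=C4 downbeat m3
bar 3: v0=G3 v1=D4 downbeat P5
bar 4: v0=A3 v1=F4 downbeat m6
bar 5: v0=G3 v1=E4 downbeat M6
bar 6: v0=A3 v1=A4 downbeat P8
  -> R4 @ bar 1 tick 0 v(0, 1): B3/F4 TT untreated
  -> R7 @ bar 4 tick 0 v(1,): B3->F4 leap 6st
  -> R2 @ bar 6 tick 0 v(0, 1): G3/B3 M3 -> A3/A4 P8 similar
  -> R7 @ bar 6 tick 0 v(1,): B3->A4 leap 10st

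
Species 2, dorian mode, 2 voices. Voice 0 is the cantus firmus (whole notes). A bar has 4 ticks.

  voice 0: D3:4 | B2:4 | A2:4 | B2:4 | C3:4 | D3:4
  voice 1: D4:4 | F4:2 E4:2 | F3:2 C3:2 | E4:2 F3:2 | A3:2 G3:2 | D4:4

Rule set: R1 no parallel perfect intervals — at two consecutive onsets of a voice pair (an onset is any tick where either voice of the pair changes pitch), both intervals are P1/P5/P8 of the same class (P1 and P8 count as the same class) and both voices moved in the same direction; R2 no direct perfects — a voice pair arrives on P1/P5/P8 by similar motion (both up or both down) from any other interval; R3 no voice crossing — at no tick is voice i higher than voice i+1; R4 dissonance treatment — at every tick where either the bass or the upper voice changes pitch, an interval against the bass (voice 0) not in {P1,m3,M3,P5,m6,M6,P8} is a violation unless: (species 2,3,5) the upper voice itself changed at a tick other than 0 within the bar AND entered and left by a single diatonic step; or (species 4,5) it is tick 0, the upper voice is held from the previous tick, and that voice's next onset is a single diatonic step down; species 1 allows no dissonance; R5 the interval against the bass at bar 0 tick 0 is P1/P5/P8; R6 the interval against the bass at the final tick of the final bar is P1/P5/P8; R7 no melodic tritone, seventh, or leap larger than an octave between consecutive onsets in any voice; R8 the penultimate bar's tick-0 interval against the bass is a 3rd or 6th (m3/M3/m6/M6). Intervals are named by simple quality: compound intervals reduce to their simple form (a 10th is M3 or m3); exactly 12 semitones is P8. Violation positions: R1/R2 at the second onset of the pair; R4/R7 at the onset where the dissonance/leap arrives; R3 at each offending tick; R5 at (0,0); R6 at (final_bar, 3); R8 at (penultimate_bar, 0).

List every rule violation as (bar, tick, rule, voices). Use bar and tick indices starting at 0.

bar 0: v0=D3 v1=D4 downbeat P8
bar 1: v0=B2 v1=F4 downbeat TT
bar 2: v0=A2 v1=F3 downbeat m6
bar 3: v0=B2 v1=E4 downbeat P4
bar 4: v0=C3 v1=A3 downbeat M6
bar 5: v0=D3 v1=D4 downbeat P8
  -> R4 @ bar 1 tick 0 v(0, 1): B2/F4 TT untreated
  -> R4 @ bar 1 tick 2 v(0, 1): B2/E4 P4 untreated
  -> R7 @ bar 2 tick 0 v(1,): E4->F3 leap 11st
  -> R4 @ bar 3 tick 0 v(0, 1): B2/E4 P4 untreated
  -> R7 @ bar 3 tick 0 v(1,): C3->E4 leap 16st
  -> R4 @ bar 3 tick 2 v(0, 1): B2/F3 TT untreated
  -> R7 @ bar 3 tick 2 v(1,): E4->F3 leap 11st
  -> R2 @ bar 5 tick 0 v(0, 1): C3/G3 P5 -> D3/D4 P8 similar

(1, 0, R4, (0, 1))
(1, 2, R4, (0, 1))
(2, 0, R7, (1,))
(3, 0, R4, (0, 1))
(3, 0, R7, (1,))
(3, 2, R4, (0, 1))
(3, 2, R7, (1,))
(5, 0, R2, (0, 1))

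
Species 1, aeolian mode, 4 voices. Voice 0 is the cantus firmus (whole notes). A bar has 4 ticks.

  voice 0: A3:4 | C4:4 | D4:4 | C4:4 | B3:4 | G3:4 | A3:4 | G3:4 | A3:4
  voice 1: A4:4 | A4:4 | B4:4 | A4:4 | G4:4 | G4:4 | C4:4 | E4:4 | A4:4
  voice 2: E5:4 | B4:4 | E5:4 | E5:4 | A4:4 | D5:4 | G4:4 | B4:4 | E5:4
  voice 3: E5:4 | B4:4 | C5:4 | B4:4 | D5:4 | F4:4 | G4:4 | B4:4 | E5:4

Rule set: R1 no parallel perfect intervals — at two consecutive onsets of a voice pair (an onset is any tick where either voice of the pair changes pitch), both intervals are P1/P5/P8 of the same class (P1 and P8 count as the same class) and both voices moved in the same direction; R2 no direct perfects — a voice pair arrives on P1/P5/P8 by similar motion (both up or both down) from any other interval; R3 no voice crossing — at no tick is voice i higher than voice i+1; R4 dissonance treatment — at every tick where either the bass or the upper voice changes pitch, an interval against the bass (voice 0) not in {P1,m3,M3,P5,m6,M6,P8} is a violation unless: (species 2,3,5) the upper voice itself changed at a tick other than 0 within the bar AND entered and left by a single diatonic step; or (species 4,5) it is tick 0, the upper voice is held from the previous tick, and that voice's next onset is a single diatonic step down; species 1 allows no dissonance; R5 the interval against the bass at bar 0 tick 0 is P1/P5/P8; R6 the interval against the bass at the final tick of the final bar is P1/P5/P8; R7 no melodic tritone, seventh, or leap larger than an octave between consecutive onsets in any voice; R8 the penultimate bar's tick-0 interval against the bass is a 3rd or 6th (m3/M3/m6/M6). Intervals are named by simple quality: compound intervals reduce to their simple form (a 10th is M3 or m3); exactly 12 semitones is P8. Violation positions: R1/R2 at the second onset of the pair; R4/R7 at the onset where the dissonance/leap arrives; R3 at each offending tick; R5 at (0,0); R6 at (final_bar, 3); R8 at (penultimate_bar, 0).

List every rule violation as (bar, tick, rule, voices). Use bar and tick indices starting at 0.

bar 0: v0=A3 v1=A4 v2=E5 v3=E5 downbeat P5
bar 1: v0=C4 v1=A4 v2=B4 v3=B4 downbeat M7
bar 2: v0=D4 v1=B4 v2=E5 v3=C5 downbeat m7
bar 3: v0=C4 v1=A4 v2=E5 v3=B4 downbeat M7
bar 4: v0=B3 v1=G4 v2=A4 v3=D5 downbeat m3
bar 5: v0=G3 v1=G4 v2=D5 v3=F4 downbeat m7
bar 6: v0=A3 v1=C4 v2=G4 v3=G4 downbeat m7
bar 7: v0=G3 v1=E4 v2=B4 v3=B4 downbeat M3
bar 8: v0=A3 v1=A4 v2=E5 v3=E5 downbeat P5
  -> R1 @ bar 1 tick 0 v(2, 3): E5/E5 P1 -> B4/B4 P1 similar
  -> R4 @ bar 1 tick 0 v(0, 2): C4/B4 M7 untreated
  -> R4 @ bar 1 tick 0 v(0, 3): C4/B4 M7 untreated
  -> R3 @ bar 2 tick 0 v(2, 3): E5 above C5
  -> R4 @ bar 2 tick 0 v(0, 2): D4/E5 M2 untreated
  -> R4 @ bar 2 tick 0 v(0, 3): D4/C5 m7 untreated
  -> R3 @ bar 2 tick 1 v(2, 3): E5 above C5
  -> R3 @ bar 2 tick 2 v(2, 3): E5 above C5
  -> R3 @ bar 2 tick 3 v(2, 3): E5 above C5
  -> R3 @ bar 3 tick 0 v(2, 3): E5 above B4
  -> R4 @ bar 3 tick 0 v(0, 3): C4/B4 M7 untreated
  -> R3 @ bar 3 tick 1 v(2, 3): E5 above B4
  -> R3 @ bar 3 tick 2 v(2, 3): E5 above B4
  -> R3 @ bar 3 tick 3 v(2, 3): E5 above B4
  -> R4 @ bar 4 tick 0 v(0, 2): B3/A4 m7 untreated
  -> R3 @ bar 5 tick 0 v(2, 3): D5 above F4
  -> R4 @ bar 5 tick 0 v(0, 3): G3/F4 m7 untreated
  -> R3 @ bar 5 tick 1 v(2, 3): D5 above F4
  -> R3 @ bar 5 tick 2 v(2, 3): D5 above F4
  -> R3 @ bar 5 tick 3 v(2, 3): D5 above F4
  -> R1 @ bar 6 tick 0 v(1, 2): G4/D5 P5 -> C4/G4 P5 similar
  -> R4 @ bar 6 tick 0 v(0, 2): A3/G4 m7 untreated
  -> R4 @ bar 6 tick 0 v(0, 3): A3/G4 m7 untreated
  -> R1 @ bar 7 tick 0 v(1, 2): C4/G4 P5 -> E4/B4 P5 similar
  -> R1 @ bar 7 tick 0 v(1, 3): C4/G4 P5 -> E4/B4 P5 similar
  -> R1 @ bar 7 tick 0 v(2, 3): G4/G4 P1 -> B4/B4 P1 similar
  -> R1 @ bar 8 tick 0 v(1, 2): E4/B4 P5 -> A4/E5 P5 similar
  -> R1 @ bar 8 tick 0 v(1, 3): E4/B4 P5 -> A4/E5 P5 similar
  -> R1 @ bar 8 tick 0 v(2, 3): B4/B4 P1 -> E5/E5 P1 similar
  -> R2 @ bar 8 tick 0 v(0, 1): G3/E4 M6 -> A3/A4 P8 similar
  -> R2 @ bar 8 tick 0 v(0, 2): G3/B4 M3 -> A3/E5 P5 similar
  -> R2 @ bar 8 tick 0 v(0, 3): G3/B4 M3 -> A3/E5 P5 similar

(1, 0, R1, (2, 3))
(1, 0, R4, (0, 2))
(1, 0, R4, (0, 3))
(2, 0, R3, (2, 3))
(2, 0, R4, (0, 2))
(2, 0, R4, (0, 3))
(2, 1, R3, (2, 3))
(2, 2, R3, (2, 3))
(2, 3, R3, (2, 3))
(3, 0, R3, (2, 3))
(3, 0, R4, (0, 3))
(3, 1, R3, (2, 3))
(3, 2, R3, (2, 3))
(3, 3, R3, (2, 3))
(4, 0, R4, (0, 2))
(5, 0, R3, (2, 3))
(5, 0, R4, (0, 3))
(5, 1, R3, (2, 3))
(5, 2, R3, (2, 3))
(5, 3, R3, (2, 3))
(6, 0, R1, (1, 2))
(6, 0, R4, (0, 2))
(6, 0, R4, (0, 3))
(7, 0, R1, (1, 2))
(7, 0, R1, (1, 3))
(7, 0, R1, (2, 3))
(8, 0, R1, (1, 2))
(8, 0, R1, (1, 3))
(8, 0, R1, (2, 3))
(8, 0, R2, (0, 1))
(8, 0, R2, (0, 2))
(8, 0, R2, (0, 3))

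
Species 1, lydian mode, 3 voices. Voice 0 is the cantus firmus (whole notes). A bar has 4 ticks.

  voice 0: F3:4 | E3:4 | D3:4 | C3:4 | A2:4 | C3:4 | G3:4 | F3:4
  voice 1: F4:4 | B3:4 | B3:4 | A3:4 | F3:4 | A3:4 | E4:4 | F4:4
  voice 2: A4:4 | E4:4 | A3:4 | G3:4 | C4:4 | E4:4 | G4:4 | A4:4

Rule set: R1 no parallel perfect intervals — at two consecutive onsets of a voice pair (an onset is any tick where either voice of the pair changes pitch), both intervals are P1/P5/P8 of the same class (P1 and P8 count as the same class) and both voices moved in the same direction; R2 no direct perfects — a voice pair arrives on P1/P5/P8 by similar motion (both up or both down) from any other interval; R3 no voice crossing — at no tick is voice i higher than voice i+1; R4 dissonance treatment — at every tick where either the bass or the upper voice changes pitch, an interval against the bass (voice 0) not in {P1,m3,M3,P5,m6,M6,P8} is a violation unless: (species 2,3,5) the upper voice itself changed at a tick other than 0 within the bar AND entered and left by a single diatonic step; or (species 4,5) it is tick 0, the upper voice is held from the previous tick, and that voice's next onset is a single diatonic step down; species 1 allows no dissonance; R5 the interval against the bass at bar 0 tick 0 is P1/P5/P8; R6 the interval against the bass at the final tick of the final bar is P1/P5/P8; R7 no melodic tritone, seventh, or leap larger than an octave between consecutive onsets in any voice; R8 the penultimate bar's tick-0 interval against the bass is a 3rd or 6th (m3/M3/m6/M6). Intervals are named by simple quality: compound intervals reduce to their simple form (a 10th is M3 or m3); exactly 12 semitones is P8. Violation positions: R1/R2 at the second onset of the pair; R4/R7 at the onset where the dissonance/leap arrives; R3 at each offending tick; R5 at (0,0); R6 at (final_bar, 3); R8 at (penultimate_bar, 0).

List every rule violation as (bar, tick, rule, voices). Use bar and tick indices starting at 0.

bar 0: v0=F3 v1=F4 v2=A4 downbeat M3
bar 1: v0=E3 v1=B3 v2=E4 downbeat P8
bar 2: v0=D3 v1=B3 v2=A3 downbeat P5
bar 3: v0=C3 v1=A3 v2=G3 downbeat P5
bar 4: v0=A2 v1=F3 v2=C4 downbeat m3
bar 5: v0=C3 v1=A3 v2=E4 downbeat M3
bar 6: v0=G3 v1=E4 v2=G4 downbeat P8
bar 7: v0=F3 v1=F4 v2=A4 downbeat M3
  -> R5 @ bar 0 tick 0 v(0, 2): opens on M3
  -> R2 @ bar 1 tick 0 v(0, 1): F3/F4 P8 -> E3/B3 P5 similar
  -> R2 @ bar 1 tick 0 v(0, 2): F3/A4 M3 -> E3/E4 P8 similar
  -> R7 @ bar 1 tick 0 v(1,): F4->B3 leap 6st
  -> R2 @ bar 2 tick 0 v(0, 2): E3/E4 P8 -> D3/A3 P5 similar
  -> R3 @ bar 2 tick 0 v(1, 2): B3 above A3
  -> R3 @ bar 2 tick 1 v(1, 2): B3 above A3
  -> R3 @ bar 2 tick 2 v(1, 2): B3 above A3
  -> R3 @ bar 2 tick 3 v(1, 2): B3 above A3
  -> R1 @ bar 3 tick 0 v(0, 2): D3/A3 P5 -> C3/G3 P5 similar
  -> R3 @ bar 3 tick 0 v(1, 2): A3 above G3
  -> R3 @ bar 3 tick 1 v(1, 2): A3 above G3
  -> R3 @ bar 3 tick 2 v(1, 2): A3 above G3
  -> R3 @ bar 3 tick 3 v(1, 2): A3 above G3
  -> R1 @ bar 5 tick 0 v(1, 2): F3/C4 P5 -> A3/E4 P5 similar
  -> R2 @ bar 6 tick 0 v(0, 2): C3/E4 M3 -> G3/G4 P8 similar
  -> R8 @ bar 6 tick 0 v(0, 2): penult P8 not 3rd/6th
  -> R6 @ bar 7 tick 3 v(0, 2): closes on M3

(0, 0, R5, (0, 2))
(1, 0, R2, (0, 1))
(1, 0, R2, (0, 2))
(1, 0, R7, (1,))
(2, 0, R2, (0, 2))
(2, 0, R3, (1, 2))
(2, 1, R3, (1, 2))
(2, 2, R3, (1, 2))
(2, 3, R3, (1, 2))
(3, 0, R1, (0, 2))
(3, 0, R3, (1, 2))
(3, 1, R3, (1, 2))
(3, 2, R3, (1, 2))
(3, 3, R3, (1, 2))
(5, 0, R1, (1, 2))
(6, 0, R2, (0, 2))
(6, 0, R8, (0, 2))
(7, 3, R6, (0, 2))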